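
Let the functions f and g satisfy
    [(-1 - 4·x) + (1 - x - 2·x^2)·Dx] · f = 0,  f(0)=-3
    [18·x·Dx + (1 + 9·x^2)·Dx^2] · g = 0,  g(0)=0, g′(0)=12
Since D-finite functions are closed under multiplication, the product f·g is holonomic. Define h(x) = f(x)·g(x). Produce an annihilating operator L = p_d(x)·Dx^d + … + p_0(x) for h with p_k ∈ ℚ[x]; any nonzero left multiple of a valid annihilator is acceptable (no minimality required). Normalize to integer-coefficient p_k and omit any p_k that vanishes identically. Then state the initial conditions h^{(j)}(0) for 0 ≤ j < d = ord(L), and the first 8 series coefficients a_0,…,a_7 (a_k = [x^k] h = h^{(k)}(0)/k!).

f: a_k = -3, -3, -9, -15, -33, -63, -129, -255, …
g: a_k = 0, 12, 0, -36, 0, 972/5, 0, -8748/7, …
Sym-product of L_f,L_g gives L₀ (≤ ord 2).
L = (4 + 18·x + 108·x^2) + (2 - 10·x + 36·x^2 + 108·x^3)·Dx + (-1 + x - 7·x^2 + 9·x^3 + 18·x^4)·Dx^2  (order 2).
h: a_k = 0, -36, -36, 0, -72, -3276/5, -3996/5, 57384/35, …
ICs: h(0) = 0, h′(0) = -36.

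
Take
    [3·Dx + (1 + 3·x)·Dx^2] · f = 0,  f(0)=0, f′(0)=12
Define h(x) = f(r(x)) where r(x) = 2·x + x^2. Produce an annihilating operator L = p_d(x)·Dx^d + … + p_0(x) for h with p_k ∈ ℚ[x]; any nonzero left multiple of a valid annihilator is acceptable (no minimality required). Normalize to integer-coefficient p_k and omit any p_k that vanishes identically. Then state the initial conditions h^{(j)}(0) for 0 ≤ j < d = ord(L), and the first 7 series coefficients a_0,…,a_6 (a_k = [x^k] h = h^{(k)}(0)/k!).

L = (5 + 6·x + 3·x^2)·Dx + (1 + 7·x + 9·x^2 + 3·x^3)·Dx^2  (order 2).
h: a_k = 0, 24, -60, 216, -882, 19224/5, -17460, …
ICs: h(0) = 0, h′(0) = 24.

f: a_k = 0, 12, -18, 36, -81, 972/5, -486, …
f∘r: x↦r, Dx↦Dx/r' in L_f ⇒ L₀.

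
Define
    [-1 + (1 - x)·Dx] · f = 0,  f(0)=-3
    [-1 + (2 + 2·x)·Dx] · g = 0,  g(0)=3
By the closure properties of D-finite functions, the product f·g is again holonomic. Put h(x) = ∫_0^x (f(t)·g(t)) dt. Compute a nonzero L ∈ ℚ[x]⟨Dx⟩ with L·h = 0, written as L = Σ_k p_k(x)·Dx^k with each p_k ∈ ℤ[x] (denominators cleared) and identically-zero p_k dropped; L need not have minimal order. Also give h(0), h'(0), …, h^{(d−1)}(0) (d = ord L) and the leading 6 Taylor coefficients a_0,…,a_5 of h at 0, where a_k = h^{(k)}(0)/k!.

f: a_k = -3, -3, -3, -3, -3, -3, …
g: a_k = 3, 3/2, -3/8, 3/16, -15/128, 21/256, …
L₀ := L_f ⊗_s L_g (sym. prod.), ord ≤ 1.
∫: right-multiply L₀ by Dx.
L = (3 + x)·Dx + (-2 + 2·x^2)·Dx^2  (order 2).
h: a_k = 0, -9, -27/4, -33/8, -207/64, -1611/640, …
ICs: h(0) = 0, h′(0) = -9.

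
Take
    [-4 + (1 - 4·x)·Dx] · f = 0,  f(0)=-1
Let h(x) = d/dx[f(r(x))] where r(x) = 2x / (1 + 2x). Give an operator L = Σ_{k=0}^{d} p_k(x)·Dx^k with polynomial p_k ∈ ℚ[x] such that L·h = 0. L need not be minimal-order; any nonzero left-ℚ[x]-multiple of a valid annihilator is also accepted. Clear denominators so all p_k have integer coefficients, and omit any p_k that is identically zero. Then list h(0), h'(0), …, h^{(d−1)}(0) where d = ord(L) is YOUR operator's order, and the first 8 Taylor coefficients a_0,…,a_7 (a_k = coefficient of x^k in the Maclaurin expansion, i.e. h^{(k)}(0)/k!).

f: a_k = -1, -4, -16, -64, -256, -1024, -4096, -16384, …
h₀=f(r): pull back L_f along r ⇒ L₀.
h₀' ⇒ L via d/dx closure of L₀.
L = 12 + (-1 + 6·x)·Dx  (order 1).
h: a_k = -8, -96, -864, -6912, -51840, -373248, -2612736, -17915904, …
ICs: h(0) = -8.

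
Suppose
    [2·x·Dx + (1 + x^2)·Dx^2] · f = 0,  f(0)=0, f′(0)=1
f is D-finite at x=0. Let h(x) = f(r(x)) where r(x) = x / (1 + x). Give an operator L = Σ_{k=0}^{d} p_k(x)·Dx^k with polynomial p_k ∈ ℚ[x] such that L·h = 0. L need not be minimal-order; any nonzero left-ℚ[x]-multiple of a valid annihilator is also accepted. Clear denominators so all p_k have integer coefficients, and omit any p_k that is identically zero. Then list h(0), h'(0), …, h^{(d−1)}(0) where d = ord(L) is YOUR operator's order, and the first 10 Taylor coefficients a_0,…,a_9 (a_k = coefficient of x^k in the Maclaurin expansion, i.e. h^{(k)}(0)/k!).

f: a_k = 0, 1, 0, -1/3, 0, 1/5, 0, -1/7, 0, 1/9, …
h₀=f(r): pull back L_f along r ⇒ L₀.
L = (2 + 4·x)·Dx + (1 + 2·x + 2·x^2)·Dx^2  (order 2).
h: a_k = 0, 1, -1, 2/3, 0, -4/5, 4/3, -8/7, 0, 16/9, …
ICs: h(0) = 0, h′(0) = 1.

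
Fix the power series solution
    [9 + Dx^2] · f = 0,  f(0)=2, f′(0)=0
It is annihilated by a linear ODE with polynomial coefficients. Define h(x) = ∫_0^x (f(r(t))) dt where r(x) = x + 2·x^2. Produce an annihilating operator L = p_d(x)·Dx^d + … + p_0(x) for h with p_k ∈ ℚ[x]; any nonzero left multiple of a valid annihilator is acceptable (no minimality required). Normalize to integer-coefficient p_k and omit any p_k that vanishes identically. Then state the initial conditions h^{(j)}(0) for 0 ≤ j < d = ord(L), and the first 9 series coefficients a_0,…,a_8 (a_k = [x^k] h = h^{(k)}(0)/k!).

L = (9 + 108·x + 432·x^2 + 576·x^3)·Dx - 4·Dx^2 + (1 + 4·x)·Dx^3  (order 3).
h: a_k = 0, 2, 0, -3, -9, -117/20, 9, 6399/280, 1917/80, …
ICs: h(0) = 0, h′(0) = 2, h′′(0) = 0.

f: a_k = 2, 0, -9, 0, 27/4, 0, -81/40, 0, 729/2240, …
f∘r: x↦r, Dx↦Dx/r' in L_f ⇒ L₀.
h=∫h₀ ⇒ L = L₀·Dx.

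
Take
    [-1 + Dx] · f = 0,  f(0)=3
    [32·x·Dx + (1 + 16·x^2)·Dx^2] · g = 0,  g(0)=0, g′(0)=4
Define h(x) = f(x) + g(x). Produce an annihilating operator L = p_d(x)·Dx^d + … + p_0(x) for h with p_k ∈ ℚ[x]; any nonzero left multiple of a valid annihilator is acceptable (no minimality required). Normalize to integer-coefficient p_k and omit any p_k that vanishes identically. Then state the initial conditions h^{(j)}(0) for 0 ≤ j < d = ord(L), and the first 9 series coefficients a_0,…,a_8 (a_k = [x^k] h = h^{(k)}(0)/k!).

L = (32 - 32·x - 1536·x^2 - 512·x^3)·Dx + (-33 + 1504·x^2 - 256·x^4)·Dx^2 + (1 + 32·x + 32·x^2 + 512·x^3 + 256·x^4)·Dx^3  (order 3).
h: a_k = 3, 7, 3/2, -125/6, 1/8, 8193/40, 1/240, -561737/240, 1/13440, …
ICs: h(0) = 3, h′(0) = 7, h′′(0) = 3.

f: a_k = 3, 3, 3/2, 1/2, 1/8, 1/40, 1/240, 1/1680, 1/13440, …
g: a_k = 0, 4, 0, -64/3, 0, 1024/5, 0, -16384/7, 0, …
Sum ⇒ L₀ = lclm(L_f,L_g) in ℚ(x)⟨Dx⟩.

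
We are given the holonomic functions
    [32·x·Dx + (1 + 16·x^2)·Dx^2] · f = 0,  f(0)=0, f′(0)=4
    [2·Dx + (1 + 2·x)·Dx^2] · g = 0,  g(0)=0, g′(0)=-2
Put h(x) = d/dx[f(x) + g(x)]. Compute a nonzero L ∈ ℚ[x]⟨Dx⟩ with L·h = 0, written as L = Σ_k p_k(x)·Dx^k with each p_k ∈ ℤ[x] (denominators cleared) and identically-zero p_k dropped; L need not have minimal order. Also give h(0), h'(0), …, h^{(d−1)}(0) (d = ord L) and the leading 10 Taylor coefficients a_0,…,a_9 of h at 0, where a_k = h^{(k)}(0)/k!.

L = (-32 - 192·x + 1536·x^2 + 1024·x^3) + (-20 - 64·x + 576·x^2 + 3072·x^3 + 2048·x^4)·Dx + (-1 + 14·x + 32·x^2 + 256·x^3 + 768·x^4 + 512·x^5)·Dx^2  (order 2).
h: a_k = 2, 4, -72, 16, 992, 64, -16512, 256, 261632, 1024, …
ICs: h(0) = 2, h′(0) = 4.

f: a_k = 0, 4, 0, -64/3, 0, 1024/5, 0, -16384/7, 0, 262144/9, …
g: a_k = 0, -2, 2, -8/3, 4, -32/5, 32/3, -128/7, 32, -512/9, …
f+g: L₀ = lclm(L_f,L_g), ord ≤ 2+2.
h=h₀': d/dx-closure on L₀ ⇒ L.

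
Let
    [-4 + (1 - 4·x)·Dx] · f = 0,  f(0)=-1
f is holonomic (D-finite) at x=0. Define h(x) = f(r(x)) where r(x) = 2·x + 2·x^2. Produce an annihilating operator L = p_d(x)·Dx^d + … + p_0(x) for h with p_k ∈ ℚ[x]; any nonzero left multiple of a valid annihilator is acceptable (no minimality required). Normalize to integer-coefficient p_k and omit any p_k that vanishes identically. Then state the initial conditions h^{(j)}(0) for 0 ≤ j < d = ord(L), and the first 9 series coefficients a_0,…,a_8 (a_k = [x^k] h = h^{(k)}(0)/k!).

f: a_k = -1, -4, -16, -64, -256, -1024, -4096, -16384, -65536, …
Change of var in L_f (x↦r) gives L₀.
L = (8 + 16·x) + (-1 + 8·x + 8·x^2)·Dx  (order 1).
h: a_k = -1, -8, -72, -640, -5696, -50688, -451072, -4014080, -35721216, …
ICs: h(0) = -1.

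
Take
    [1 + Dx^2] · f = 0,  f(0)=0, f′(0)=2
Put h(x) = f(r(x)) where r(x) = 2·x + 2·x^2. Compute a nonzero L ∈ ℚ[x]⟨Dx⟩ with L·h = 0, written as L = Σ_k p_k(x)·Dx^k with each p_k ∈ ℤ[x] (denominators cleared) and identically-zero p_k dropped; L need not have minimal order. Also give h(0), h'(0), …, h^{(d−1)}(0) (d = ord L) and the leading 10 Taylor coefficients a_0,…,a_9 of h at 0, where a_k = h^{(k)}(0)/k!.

f: a_k = 0, 2, 0, -1/3, 0, 1/60, 0, -1/2520, 0, 1/181440, …
Change of var in L_f (x↦r) gives L₀.
L = (4 + 24·x + 48·x^2 + 32·x^3) - 2·Dx + (1 + 2·x)·Dx^2  (order 2).
h: a_k = 0, 4, 4, -8/3, -8, -112/15, 0, 1664/315, 224/45, 4544/2835, …
ICs: h(0) = 0, h′(0) = 4.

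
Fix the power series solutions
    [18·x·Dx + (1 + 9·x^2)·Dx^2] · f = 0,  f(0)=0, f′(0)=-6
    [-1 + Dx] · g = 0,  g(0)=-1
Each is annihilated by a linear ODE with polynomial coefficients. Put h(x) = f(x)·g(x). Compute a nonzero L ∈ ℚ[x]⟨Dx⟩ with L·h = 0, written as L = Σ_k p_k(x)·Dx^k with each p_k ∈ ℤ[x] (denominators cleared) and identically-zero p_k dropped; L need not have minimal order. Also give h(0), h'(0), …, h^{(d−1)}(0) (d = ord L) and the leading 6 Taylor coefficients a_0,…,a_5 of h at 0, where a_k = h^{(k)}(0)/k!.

L = (1 - 18·x + 9·x^2) + (-2 + 18·x - 18·x^2)·Dx + (1 + 9·x^2)·Dx^2  (order 2).
h: a_k = 0, 6, 6, -15, -17, 1769/20, …
ICs: h(0) = 0, h′(0) = 6.

f: a_k = 0, -6, 0, 18, 0, -486/5, …
g: a_k = -1, -1, -1/2, -1/6, -1/24, -1/120, …
h₀=f·g: eliminate ⇒ L₀, order ≤ 2·1.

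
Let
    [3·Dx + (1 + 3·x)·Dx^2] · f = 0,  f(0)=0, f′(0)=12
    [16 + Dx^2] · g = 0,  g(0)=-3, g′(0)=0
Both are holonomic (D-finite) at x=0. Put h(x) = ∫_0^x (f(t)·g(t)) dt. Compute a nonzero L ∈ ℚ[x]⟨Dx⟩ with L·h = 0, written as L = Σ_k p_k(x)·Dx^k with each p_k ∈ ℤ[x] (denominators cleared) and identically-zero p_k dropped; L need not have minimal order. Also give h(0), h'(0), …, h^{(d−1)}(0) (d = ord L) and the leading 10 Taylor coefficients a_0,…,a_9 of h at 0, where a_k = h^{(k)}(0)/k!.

L = (2272 + 127488·x + 781056·x^2 + 1769472·x^3 + 1327104·x^4)·Dx + (4416 + 50112·x + 165888·x^2 + 165888·x^3)·Dx^2 + (1022 + 19392·x + 102816·x^2 + 221184·x^3 + 165888·x^4)·Dx^3 + (276 + 3132·x + 10368·x^2 + 10368·x^3)·Dx^4 + (55 + 714·x + 3375·x^2 + 6912·x^3 + 5184·x^4)·Dx^5  (order 5).
h: a_k = 0, 0, -18, 18, 45, -189/5, -86/5, 90/7, -269/70, 1541/30, …
ICs: h(0) = 0, h′(0) = 0, h′′(0) = -36, h′′′(0) = 108, h′′′′(0) = 1080.

f: a_k = 0, 12, -18, 36, -81, 972/5, -486, 8748/7, -6561/2, 8748, …
g: a_k = -3, 0, 24, 0, -32, 0, 256/15, 0, -512/105, 0, …
f·g: L₀ = L_f ⊗_s L_g, ord ≤ 2·2.
h=∫h₀ ⇒ L = L₀·Dx.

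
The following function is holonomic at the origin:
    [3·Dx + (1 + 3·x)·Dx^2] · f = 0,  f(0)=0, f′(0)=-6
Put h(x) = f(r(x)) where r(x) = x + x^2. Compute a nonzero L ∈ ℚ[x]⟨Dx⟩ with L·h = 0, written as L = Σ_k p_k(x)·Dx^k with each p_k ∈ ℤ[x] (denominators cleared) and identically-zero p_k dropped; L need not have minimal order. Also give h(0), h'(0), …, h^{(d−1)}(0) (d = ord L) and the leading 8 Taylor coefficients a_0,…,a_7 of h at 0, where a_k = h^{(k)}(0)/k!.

L = (1 + 6·x + 6·x^2)·Dx + (1 + 5·x + 9·x^2 + 6·x^3)·Dx^2  (order 2).
h: a_k = 0, -6, 3, 0, -9/2, 54/5, -18, 162/7, …
ICs: h(0) = 0, h′(0) = -6.

f: a_k = 0, -6, 9, -18, 81/2, -486/5, 243, -4374/7, …
Change of var in L_f (x↦r) gives L₀.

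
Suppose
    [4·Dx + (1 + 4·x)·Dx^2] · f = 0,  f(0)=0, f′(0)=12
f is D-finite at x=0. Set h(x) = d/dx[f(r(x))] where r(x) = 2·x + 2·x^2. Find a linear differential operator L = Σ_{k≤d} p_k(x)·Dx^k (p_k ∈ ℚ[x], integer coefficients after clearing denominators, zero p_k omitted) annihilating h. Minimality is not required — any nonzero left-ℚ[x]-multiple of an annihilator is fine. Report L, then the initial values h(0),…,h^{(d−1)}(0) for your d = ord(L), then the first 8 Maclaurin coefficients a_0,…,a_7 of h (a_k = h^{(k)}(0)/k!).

f: a_k = 0, 12, -24, 64, -192, 3072/5, -2048, 49152/7, …
L₀ from L_f via x↦r, Dx↦r'^{-1}Dx.
Differentiate: ansatz ord ≤ ord L₀ ⇒ L.
L = (6 + 16·x + 16·x^2) + (1 + 10·x + 24·x^2 + 16·x^3)·Dx  (order 1).
h: a_k = 24, -144, 960, -6528, 44544, -304128, 2076672, -14180352, …
ICs: h(0) = 24.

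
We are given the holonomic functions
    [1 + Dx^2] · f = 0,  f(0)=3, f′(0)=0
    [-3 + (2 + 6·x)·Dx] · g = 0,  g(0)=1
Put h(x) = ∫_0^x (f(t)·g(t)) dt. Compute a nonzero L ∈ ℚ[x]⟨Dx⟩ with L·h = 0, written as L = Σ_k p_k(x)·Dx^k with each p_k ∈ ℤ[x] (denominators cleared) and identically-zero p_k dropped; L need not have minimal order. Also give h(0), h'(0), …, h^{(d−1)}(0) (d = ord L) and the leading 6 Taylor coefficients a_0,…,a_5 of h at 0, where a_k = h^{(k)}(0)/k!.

f: a_k = 3, 0, -3/2, 0, 1/8, 0, …
g: a_k = 1, 3/2, -9/8, 27/16, -405/128, 1701/256, …
f·g: L₀ = L_f ⊗_s L_g, ord ≤ 2·1.
h=∫h₀ ⇒ L = L₀·Dx.
L = (31 + 24·x + 36·x^2)·Dx + (-12 - 36·x)·Dx^2 + (4 + 24·x + 36·x^2)·Dx^3  (order 3).
h: a_k = 0, 3, 9/4, -13/8, 45/64, -983/640, …
ICs: h(0) = 0, h′(0) = 3, h′′(0) = 9/2.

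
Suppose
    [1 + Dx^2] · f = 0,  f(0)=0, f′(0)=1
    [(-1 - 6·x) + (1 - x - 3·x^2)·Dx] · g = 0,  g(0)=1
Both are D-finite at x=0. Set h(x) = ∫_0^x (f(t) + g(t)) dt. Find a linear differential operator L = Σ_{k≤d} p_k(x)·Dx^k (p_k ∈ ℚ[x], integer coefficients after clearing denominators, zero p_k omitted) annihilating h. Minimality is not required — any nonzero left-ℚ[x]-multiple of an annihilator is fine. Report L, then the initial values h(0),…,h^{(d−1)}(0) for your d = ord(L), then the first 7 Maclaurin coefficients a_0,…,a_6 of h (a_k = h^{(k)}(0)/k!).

L = (-43 - 292·x - 307·x^2 - 624·x^3 - 45·x^4 - 54·x^5)·Dx + (9 + 7·x + 6·x^2 - 91·x^3 - 144·x^4 - 27·x^5 - 27·x^6)·Dx^2 + (-43 - 292·x - 307·x^2 - 624·x^3 - 45·x^4 - 54·x^5)·Dx^3 + (9 + 7·x + 6·x^2 - 91·x^3 - 144·x^4 - 27·x^5 - 27·x^6)·Dx^4  (order 4).
h: a_k = 0, 1, 1, 4/3, 41/24, 19/5, 4801/720, …
ICs: h(0) = 0, h′(0) = 1, h′′(0) = 2, h′′′(0) = 8.

f: a_k = 0, 1, 0, -1/6, 0, 1/120, 0, …
g: a_k = 1, 1, 4, 7, 19, 40, 97, …
h₀=f+g: left-lcm gives L₀, ord ≤ 3.
∫: right-multiply L₀ by Dx.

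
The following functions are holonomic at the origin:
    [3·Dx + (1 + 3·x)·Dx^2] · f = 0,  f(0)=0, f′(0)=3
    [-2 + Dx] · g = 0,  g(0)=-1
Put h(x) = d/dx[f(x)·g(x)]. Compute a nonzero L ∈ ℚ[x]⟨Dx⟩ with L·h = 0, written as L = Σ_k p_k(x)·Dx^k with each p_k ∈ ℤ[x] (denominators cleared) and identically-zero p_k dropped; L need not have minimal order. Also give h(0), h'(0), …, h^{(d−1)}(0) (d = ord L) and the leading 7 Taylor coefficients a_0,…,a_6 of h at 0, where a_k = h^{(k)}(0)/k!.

f: a_k = 0, 3, -9/2, 9, -81/4, 243/5, -243/2, …
g: a_k = -1, -2, -2, -4/3, -2/3, -4/15, -4/45, …
Sym-product of L_f,L_g gives L₀ (≤ ord 2).
Derive L from L₀ (diff closure).
L = (20 - 24·x + 72·x^2) + (-8 + 6·x - 72·x^2)·Dx + (-1 + 3·x + 18·x^2)·Dx^2  (order 2).
h: a_k = -3, -3, -18, 29, -221/2, 330, -15193/15, …
ICs: h(0) = -3, h′(0) = -3.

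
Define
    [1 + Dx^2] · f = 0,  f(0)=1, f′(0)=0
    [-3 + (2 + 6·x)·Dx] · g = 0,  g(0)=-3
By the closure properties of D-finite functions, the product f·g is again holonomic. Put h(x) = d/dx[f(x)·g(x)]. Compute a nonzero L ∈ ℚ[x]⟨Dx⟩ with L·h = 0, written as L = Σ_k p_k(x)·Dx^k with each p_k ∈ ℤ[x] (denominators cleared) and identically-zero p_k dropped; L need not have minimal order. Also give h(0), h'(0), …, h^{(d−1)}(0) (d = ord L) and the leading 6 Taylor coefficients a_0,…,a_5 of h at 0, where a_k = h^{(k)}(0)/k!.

f: a_k = 1, 0, -1/2, 0, 1/24, 0, …
g: a_k = -3, -9/2, 27/8, -81/16, 1215/128, -5103/256, …
h₀=f·g: eliminate ⇒ L₀, order ≤ 2·1.
h₀' ⇒ L via d/dx closure of L₀.
L = (133 + 2352·x + 4104·x^2 + 1728·x^3 + 1296·x^4) + (276 + 540·x - 1296·x^2 - 1296·x^3)·Dx + (124 + 840·x + 1836·x^2 + 1728·x^3 + 1296·x^4)·Dx^2  (order 2).
h: a_k = -9/2, 39/4, -135/16, 983/32, -22515/256, 618229/2560, …
ICs: h(0) = -9/2, h′(0) = 39/4.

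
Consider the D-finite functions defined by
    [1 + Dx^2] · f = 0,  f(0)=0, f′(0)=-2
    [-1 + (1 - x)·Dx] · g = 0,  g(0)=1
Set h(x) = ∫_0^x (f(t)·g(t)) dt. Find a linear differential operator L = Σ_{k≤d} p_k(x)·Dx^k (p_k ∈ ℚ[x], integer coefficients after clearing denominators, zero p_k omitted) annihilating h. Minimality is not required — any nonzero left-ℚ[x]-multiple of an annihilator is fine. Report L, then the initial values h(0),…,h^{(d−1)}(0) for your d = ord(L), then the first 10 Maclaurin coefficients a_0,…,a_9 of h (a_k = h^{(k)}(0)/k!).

L = (-1 + x)·Dx + 2·Dx^2 + (-1 + x)·Dx^3  (order 3).
h: a_k = 0, 0, -1, -2/3, -5/12, -1/3, -101/360, -101/420, -4241/20160, -4241/22680, …
ICs: h(0) = 0, h′(0) = 0, h′′(0) = -2.

f: a_k = 0, -2, 0, 1/3, 0, -1/60, 0, 1/2520, 0, -1/181440, …
g: a_k = 1, 1, 1, 1, 1, 1, 1, 1, 1, 1, …
Product ⇒ symmetric product L₀, ord ≤ 2.
h=∫₀ˣh₀: take L = L₀·Dx.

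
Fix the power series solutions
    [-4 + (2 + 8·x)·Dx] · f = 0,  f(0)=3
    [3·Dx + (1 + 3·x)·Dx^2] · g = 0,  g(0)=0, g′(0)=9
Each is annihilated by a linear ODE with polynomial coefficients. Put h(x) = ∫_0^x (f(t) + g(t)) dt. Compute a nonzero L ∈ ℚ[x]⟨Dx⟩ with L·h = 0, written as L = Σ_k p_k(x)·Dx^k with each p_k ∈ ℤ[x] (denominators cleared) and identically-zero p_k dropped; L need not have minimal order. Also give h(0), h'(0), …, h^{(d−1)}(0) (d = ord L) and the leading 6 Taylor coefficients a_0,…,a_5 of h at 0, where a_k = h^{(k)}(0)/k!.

f: a_k = 3, 6, -6, 12, -30, 84, …
g: a_k = 0, 9, -27/2, 27, -243/4, 729/5, …
L₀ := lclm(L_f,L_g); ord L₀ ≤ 1+2.
Integrate: L := L₀·Dx.
L = 36·x·Dx^2 + (6 + 72·x + 180·x^2)·Dx^3 + (1 + 13·x + 54·x^2 + 72·x^3)·Dx^4  (order 4).
h: a_k = 0, 3, 15/2, -13/2, 39/4, -363/20, …
ICs: h(0) = 0, h′(0) = 3, h′′(0) = 15, h′′′(0) = -39.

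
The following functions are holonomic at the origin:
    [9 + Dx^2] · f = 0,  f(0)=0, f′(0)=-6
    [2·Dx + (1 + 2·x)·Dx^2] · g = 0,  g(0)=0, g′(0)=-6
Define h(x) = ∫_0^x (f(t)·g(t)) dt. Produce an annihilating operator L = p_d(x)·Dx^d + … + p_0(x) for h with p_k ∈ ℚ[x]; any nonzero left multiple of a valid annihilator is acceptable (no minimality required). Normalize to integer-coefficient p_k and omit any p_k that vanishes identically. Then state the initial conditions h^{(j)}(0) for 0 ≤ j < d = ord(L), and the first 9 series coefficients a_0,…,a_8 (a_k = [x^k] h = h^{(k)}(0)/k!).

L = (63 + 1053·x + 3969·x^2 + 5832·x^3 + 2916·x^4)·Dx + (63 + 450·x + 972·x^2 + 648·x^3)·Dx^2 + (25 + 270·x + 918·x^2 + 1296·x^3 + 648·x^4)·Dx^3 + (7 + 50·x + 108·x^2 + 72·x^3)·Dx^4 + (2 + 17·x + 53·x^2 + 72·x^3 + 36·x^4)·Dx^5  (order 5).
h: a_k = 0, 0, 0, 12, -9, -6/5, -3, 135/14, -1083/80, …
ICs: h(0) = 0, h′(0) = 0, h′′(0) = 0, h′′′(0) = 72, h′′′′(0) = -216.

f: a_k = 0, -6, 0, 9, 0, -81/20, 0, 243/280, 0, …
g: a_k = 0, -6, 6, -8, 12, -96/5, 32, -384/7, 96, …
h₀=f·g: eliminate ⇒ L₀, order ≤ 2·2.
∫: right-multiply L₀ by Dx.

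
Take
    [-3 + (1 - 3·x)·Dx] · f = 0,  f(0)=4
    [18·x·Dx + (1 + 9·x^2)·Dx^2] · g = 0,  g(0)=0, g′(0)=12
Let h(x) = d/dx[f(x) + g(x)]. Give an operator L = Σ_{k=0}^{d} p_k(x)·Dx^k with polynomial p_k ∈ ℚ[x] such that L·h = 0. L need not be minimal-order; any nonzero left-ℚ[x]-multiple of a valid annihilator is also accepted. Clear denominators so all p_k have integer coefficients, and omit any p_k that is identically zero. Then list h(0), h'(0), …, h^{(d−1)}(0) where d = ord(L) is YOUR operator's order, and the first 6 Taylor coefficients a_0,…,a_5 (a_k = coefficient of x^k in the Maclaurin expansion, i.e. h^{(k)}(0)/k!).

L = (-18 + 216·x + 486·x^2) + (12 - 18·x + 108·x^2 + 486·x^3)·Dx + (-1 + 81·x^4)·Dx^2  (order 2).
h: a_k = 24, 72, 216, 1296, 5832, 17496, …
ICs: h(0) = 24, h′(0) = 72.

f: a_k = 4, 12, 36, 108, 324, 972, …
g: a_k = 0, 12, 0, -36, 0, 972/5, …
Sum ⇒ L₀ = lclm(L_f,L_g) in ℚ(x)⟨Dx⟩.
Differentiate: ansatz ord ≤ ord L₀ ⇒ L.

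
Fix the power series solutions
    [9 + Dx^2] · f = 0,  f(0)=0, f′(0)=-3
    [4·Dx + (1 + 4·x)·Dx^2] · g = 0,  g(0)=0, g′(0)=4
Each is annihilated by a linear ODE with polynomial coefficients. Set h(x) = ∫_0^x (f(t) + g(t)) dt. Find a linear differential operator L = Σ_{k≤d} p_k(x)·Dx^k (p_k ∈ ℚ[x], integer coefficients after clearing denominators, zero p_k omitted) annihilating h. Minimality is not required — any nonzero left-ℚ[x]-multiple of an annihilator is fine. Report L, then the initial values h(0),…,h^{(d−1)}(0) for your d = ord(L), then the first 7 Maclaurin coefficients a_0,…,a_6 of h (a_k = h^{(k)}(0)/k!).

L = (3780 + 2592·x + 5184·x^2)·Dx^2 + (369 + 2124·x + 3888·x^2 + 5184·x^3)·Dx^3 + (420 + 288·x + 576·x^2)·Dx^4 + (41 + 236·x + 432·x^2 + 576·x^3)·Dx^5  (order 5).
h: a_k = 0, 0, 1/2, -8/3, 155/24, -64/5, 8111/240, …
ICs: h(0) = 0, h′(0) = 0, h′′(0) = 1, h′′′(0) = -16, h′′′′(0) = 155.

f: a_k = 0, -3, 0, 9/2, 0, -81/40, 0, …
g: a_k = 0, 4, -8, 64/3, -64, 1024/5, -2048/3, …
h₀=f+g: left-lcm gives L₀, ord ≤ 4.
Integrate: L := L₀·Dx.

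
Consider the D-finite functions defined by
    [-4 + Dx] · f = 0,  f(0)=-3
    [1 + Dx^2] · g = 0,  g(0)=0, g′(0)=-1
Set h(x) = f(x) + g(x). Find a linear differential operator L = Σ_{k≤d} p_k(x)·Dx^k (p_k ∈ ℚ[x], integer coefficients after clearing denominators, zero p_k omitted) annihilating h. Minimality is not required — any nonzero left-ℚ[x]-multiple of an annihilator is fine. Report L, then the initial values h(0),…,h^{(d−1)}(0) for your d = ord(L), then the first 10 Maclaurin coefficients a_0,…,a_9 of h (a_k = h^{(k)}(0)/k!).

f: a_k = -3, -12, -24, -32, -32, -128/5, -256/15, -1024/105, -512/105, -2048/945, …
g: a_k = 0, -1, 0, 1/6, 0, -1/120, 0, 1/5040, 0, -1/362880, …
L₀ := lclm(L_f,L_g); ord L₀ ≤ 1+2.
L = -4 + Dx - 4·Dx^2 + Dx^3  (order 3).
h: a_k = -3, -13, -24, -191/6, -32, -3073/120, -256/15, -49151/5040, -512/105, -786433/362880, …
ICs: h(0) = -3, h′(0) = -13, h′′(0) = -48.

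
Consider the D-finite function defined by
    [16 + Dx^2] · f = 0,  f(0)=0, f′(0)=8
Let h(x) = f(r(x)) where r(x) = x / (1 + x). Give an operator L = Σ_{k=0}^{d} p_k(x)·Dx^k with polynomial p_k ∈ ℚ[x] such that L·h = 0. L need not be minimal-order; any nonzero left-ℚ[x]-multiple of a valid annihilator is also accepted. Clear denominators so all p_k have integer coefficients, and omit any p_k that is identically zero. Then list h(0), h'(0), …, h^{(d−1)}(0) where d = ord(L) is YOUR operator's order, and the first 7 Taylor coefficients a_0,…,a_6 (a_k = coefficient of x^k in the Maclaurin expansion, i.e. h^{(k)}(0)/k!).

L = 16 + (2 + 6·x + 6·x^2 + 2·x^3)·Dx + (1 + 4·x + 6·x^2 + 4·x^3 + x^4)·Dx^2  (order 2).
h: a_k = 0, 8, -8, -40/3, 56, -1544/15, 120, …
ICs: h(0) = 0, h′(0) = 8.

f: a_k = 0, 8, 0, -64/3, 0, 256/15, 0, …
h₀=f(r): pull back L_f along r ⇒ L₀.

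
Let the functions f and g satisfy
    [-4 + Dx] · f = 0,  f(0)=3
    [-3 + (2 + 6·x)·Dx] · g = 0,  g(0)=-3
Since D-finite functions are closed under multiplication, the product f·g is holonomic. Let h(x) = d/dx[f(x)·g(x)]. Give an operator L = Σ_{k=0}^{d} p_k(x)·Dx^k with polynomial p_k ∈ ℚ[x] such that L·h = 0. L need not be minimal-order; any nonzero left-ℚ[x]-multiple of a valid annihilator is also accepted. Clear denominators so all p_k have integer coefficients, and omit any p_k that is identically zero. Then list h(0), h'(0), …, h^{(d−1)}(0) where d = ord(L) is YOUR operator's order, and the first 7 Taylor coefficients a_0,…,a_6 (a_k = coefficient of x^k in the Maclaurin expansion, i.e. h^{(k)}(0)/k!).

f: a_k = 3, 12, 24, 32, 32, 128/5, 256/15, …
g: a_k = -3, -9/2, 27/8, -81/16, 1215/128, -5103/256, 45927/1024, …
h₀=f·g: eliminate ⇒ L₀, order ≤ 1·1.
Derive L from L₀ (diff closure).
L = (103 + 528·x + 576·x^2) + (-22 - 114·x - 144·x^2)·Dx  (order 1).
h: a_k = -99/2, -927/4, -8577/16, -24483/32, -230649/256, -1493589/2560, -9695729/10240, …
ICs: h(0) = -99/2.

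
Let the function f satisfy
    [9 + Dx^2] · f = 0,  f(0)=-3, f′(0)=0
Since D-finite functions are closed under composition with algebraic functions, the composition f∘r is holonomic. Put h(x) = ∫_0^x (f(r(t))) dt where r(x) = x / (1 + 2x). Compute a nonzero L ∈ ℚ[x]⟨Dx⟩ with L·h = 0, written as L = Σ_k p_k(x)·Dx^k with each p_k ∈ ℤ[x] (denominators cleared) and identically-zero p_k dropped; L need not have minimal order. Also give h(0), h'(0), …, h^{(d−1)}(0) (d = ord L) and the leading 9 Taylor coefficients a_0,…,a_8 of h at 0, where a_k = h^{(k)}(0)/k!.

f: a_k = -3, 0, 27/2, 0, -81/8, 0, 243/80, 0, -2187/4480, …
h₀=f(r): pull back L_f along r ⇒ L₀.
h=∫h₀ ⇒ L = L₀·Dx.
L = 9·Dx + (4 + 24·x + 48·x^2 + 32·x^3)·Dx^2 + (1 + 8·x + 24·x^2 + 32·x^3 + 16·x^4)·Dx^3  (order 3).
h: a_k = 0, -3, 0, 9/2, -27/2, 243/8, -117/2, 7749/80, -20169/160, …
ICs: h(0) = 0, h′(0) = -3, h′′(0) = 0.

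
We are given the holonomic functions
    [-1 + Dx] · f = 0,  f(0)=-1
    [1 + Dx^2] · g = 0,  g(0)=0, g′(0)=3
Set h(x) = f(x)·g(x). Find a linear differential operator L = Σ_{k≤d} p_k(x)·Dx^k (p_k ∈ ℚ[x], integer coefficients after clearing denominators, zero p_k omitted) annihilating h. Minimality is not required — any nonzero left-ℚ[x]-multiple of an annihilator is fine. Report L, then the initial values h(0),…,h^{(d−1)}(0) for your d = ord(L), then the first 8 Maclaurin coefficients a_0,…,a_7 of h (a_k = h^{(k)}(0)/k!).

f: a_k = -1, -1, -1/2, -1/6, -1/24, -1/120, -1/720, -1/5040, …
g: a_k = 0, 3, 0, -1/2, 0, 1/40, 0, -1/1680, …
Sym-product of L_f,L_g gives L₀ (≤ ord 2).
L = 2 - 2·Dx + Dx^2  (order 2).
h: a_k = 0, -3, -3, -1, 0, 1/10, 1/30, 1/210, …
ICs: h(0) = 0, h′(0) = -3.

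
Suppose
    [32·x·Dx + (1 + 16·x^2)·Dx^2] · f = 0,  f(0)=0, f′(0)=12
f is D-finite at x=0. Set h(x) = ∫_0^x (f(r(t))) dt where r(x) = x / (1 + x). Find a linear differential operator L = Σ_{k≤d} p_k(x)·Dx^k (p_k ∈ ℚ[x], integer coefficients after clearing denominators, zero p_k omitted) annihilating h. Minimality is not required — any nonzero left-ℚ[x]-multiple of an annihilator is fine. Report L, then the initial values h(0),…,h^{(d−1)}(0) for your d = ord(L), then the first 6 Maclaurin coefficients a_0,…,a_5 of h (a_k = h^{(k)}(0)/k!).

f: a_k = 0, 12, 0, -64, 0, 3072/5, …
Substitute x→r, Dx→(1/r')Dx; clear ⇒ L₀.
h=∫₀ˣh₀: take L = L₀·Dx.
L = (2 + 34·x)·Dx^2 + (1 + 2·x + 17·x^2)·Dx^3  (order 3).
h: a_k = 0, 0, 6, -4, -13, 36, …
ICs: h(0) = 0, h′(0) = 0, h′′(0) = 12.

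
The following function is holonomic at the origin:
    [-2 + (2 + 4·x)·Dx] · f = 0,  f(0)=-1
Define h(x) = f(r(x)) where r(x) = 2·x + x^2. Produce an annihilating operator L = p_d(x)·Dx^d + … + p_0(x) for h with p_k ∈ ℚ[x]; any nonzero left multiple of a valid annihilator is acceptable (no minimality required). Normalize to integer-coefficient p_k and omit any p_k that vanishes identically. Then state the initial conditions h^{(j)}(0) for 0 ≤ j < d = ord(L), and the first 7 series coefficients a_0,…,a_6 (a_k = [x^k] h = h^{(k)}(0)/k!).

f: a_k = -1, -1, 1/2, -1/2, 5/8, -7/8, 21/16, …
f∘r: x↦r, Dx↦Dx/r' in L_f ⇒ L₀.
L = (-2 - 2·x) + (1 + 4·x + 2·x^2)·Dx  (order 1).
h: a_k = -1, -2, 1, -2, 9/2, -11, 57/2, …
ICs: h(0) = -1.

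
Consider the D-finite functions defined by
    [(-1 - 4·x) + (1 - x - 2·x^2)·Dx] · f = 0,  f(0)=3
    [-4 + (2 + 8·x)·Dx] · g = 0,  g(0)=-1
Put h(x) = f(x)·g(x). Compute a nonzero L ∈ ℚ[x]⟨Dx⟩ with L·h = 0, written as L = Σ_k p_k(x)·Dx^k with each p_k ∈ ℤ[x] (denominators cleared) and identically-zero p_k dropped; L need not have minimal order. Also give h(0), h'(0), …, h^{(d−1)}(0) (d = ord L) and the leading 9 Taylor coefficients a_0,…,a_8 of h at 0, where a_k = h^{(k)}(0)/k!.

L = (3 + 6·x + 12·x^2) + (-1 - 3·x + 6·x^2 + 8·x^3)·Dx  (order 1).
h: a_k = -3, -9, -9, -39, -27, -189, 9, -1161, 1431, …
ICs: h(0) = -3.

f: a_k = 3, 3, 9, 15, 33, 63, 129, 255, 513, …
g: a_k = -1, -2, 2, -4, 10, -28, 84, -264, 858, …
Sym-product of L_f,L_g gives L₀ (≤ ord 1).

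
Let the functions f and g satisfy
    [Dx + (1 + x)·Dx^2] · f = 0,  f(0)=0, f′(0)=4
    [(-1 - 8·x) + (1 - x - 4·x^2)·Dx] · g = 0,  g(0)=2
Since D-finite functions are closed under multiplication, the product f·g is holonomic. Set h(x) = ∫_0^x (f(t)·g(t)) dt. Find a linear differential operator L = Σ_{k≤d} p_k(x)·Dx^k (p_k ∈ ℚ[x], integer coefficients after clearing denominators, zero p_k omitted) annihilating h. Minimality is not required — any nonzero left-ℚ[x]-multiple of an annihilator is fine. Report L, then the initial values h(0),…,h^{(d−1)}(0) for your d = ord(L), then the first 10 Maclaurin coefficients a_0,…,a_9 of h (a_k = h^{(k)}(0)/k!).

L = (9 + 16·x)·Dx + (1 + 19·x + 20·x^2)·Dx^2 + (-1 + 5·x^2 + 4·x^3)·Dx^3  (order 3).
h: a_k = 0, 0, 4, 4/3, 29/3, 158/15, 1567/45, 6274/105, 4393/28, 307357/945, …
ICs: h(0) = 0, h′(0) = 0, h′′(0) = 8.

f: a_k = 0, 4, -2, 4/3, -1, 4/5, -2/3, 4/7, -1/2, 4/9, …
g: a_k = 2, 2, 10, 18, 58, 130, 362, 882, 2330, 5858, …
h₀=f·g: eliminate ⇒ L₀, order ≤ 2·1.
Integrate: L := L₀·Dx.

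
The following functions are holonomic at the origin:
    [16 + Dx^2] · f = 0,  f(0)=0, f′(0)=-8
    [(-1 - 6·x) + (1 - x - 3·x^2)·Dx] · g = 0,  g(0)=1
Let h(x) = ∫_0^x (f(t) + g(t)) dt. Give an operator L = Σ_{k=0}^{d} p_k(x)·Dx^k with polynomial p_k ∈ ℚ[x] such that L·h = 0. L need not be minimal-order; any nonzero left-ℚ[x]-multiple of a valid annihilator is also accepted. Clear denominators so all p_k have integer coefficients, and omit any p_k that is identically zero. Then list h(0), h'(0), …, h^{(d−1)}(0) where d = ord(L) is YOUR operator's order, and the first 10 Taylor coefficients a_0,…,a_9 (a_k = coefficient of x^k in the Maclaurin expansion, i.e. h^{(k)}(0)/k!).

f: a_k = 0, -8, 0, 64/3, 0, -256/15, 0, 2048/315, 0, -4096/2835, …
g: a_k = 1, 1, 4, 7, 19, 40, 97, 217, 508, 1159, …
L₀ := lclm(L_f,L_g); ord L₀ ≤ 2+1.
h=∫₀ˣh₀: take L = L₀·Dx.
L = (-464 - 2816·x - 416·x^2 - 2112·x^3 - 5760·x^4 - 6912·x^5)·Dx + (192 - 304·x - 672·x^2 + 1312·x^3 + 1008·x^4 - 3456·x^5 - 3456·x^6)·Dx^2 + (-29 - 176·x - 26·x^2 - 132·x^3 - 360·x^4 - 432·x^5)·Dx^3 + (12 - 19·x - 42·x^2 + 82·x^3 + 63·x^4 - 216·x^5 - 216·x^6)·Dx^4  (order 4).
h: a_k = 0, 1, -7/2, 4/3, 85/12, 19/5, 172/45, 97/7, 70403/2520, 508/9, …
ICs: h(0) = 0, h′(0) = 1, h′′(0) = -7, h′′′(0) = 8.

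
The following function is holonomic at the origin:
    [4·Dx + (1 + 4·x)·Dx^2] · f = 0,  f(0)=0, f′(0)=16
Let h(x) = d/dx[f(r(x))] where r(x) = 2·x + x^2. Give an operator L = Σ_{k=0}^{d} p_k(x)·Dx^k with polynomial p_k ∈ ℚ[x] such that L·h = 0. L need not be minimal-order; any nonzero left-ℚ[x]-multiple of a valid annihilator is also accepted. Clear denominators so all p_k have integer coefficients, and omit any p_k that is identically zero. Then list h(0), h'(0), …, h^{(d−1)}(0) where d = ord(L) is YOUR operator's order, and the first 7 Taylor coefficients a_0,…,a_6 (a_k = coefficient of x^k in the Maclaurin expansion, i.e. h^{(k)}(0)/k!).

f: a_k = 0, 16, -32, 256/3, -256, 4096/5, -8192/3, …
f∘r: x↦r, Dx↦Dx/r' in L_f ⇒ L₀.
h₀' ⇒ L via d/dx closure of L₀.
L = (7 + 8·x + 4·x^2) + (1 + 9·x + 12·x^2 + 4·x^3)·Dx  (order 1).
h: a_k = 32, -224, 1664, -12416, 92672, -691712, 5163008, …
ICs: h(0) = 32.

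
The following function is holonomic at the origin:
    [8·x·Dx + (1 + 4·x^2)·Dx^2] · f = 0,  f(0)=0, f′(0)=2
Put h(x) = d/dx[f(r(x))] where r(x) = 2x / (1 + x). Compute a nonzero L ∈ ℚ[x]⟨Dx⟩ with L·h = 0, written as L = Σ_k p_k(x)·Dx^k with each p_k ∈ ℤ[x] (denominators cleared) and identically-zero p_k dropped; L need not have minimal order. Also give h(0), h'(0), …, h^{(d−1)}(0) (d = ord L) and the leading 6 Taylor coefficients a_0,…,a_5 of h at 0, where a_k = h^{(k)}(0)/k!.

L = (2 + 34·x) + (1 + 2·x + 17·x^2)·Dx  (order 1).
h: a_k = 4, -8, -52, 240, 404, -4888, …
ICs: h(0) = 4.

f: a_k = 0, 2, 0, -8/3, 0, 32/5, …
Substitute x→r, Dx→(1/r')Dx; clear ⇒ L₀.
h₀' ⇒ L via d/dx closure of L₀.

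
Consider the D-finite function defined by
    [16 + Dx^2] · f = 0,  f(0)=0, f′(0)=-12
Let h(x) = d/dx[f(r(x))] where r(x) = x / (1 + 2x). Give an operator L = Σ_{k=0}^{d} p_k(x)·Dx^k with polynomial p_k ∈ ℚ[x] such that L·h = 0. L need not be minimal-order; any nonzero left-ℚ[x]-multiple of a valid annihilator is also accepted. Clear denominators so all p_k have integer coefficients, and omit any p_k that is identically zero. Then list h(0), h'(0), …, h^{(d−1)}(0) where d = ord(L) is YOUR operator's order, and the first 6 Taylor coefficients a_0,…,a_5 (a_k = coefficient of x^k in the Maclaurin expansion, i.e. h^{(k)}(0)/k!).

L = (40 + 96·x + 96·x^2) + (12 + 72·x + 144·x^2 + 96·x^3)·Dx + (1 + 8·x + 24·x^2 + 32·x^3 + 16·x^4)·Dx^2  (order 2).
h: a_k = -12, 48, -48, -384, 2752, -11520, …
ICs: h(0) = -12, h′(0) = 48.

f: a_k = 0, -12, 0, 32, 0, -128/5, …
Change of var in L_f (x↦r) gives L₀.
Derive L from L₀ (diff closure).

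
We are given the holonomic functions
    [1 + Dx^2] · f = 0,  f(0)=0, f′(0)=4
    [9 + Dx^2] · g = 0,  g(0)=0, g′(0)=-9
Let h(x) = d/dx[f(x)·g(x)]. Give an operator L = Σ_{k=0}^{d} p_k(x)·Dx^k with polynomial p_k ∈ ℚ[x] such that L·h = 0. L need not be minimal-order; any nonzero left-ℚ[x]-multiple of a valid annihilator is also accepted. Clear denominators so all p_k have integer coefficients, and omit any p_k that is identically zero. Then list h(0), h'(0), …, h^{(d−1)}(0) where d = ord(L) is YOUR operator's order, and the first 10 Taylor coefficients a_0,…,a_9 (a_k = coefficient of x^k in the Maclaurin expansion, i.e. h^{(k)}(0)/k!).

L = 64 + 20·Dx^2 + Dx^4  (order 4).
h: a_k = 0, -72, 0, 240, 0, -1008/5, 0, 544/7, 0, -5456/315, …
ICs: h(0) = 0, h′(0) = -72, h′′(0) = 0, h′′′(0) = 1440.

f: a_k = 0, 4, 0, -2/3, 0, 1/30, 0, -1/1260, 0, 1/90720, …
g: a_k = 0, -9, 0, 27/2, 0, -243/40, 0, 729/560, 0, -729/4480, …
Product ⇒ symmetric product L₀, ord ≤ 4.
h=h₀': d/dx-closure on L₀ ⇒ L.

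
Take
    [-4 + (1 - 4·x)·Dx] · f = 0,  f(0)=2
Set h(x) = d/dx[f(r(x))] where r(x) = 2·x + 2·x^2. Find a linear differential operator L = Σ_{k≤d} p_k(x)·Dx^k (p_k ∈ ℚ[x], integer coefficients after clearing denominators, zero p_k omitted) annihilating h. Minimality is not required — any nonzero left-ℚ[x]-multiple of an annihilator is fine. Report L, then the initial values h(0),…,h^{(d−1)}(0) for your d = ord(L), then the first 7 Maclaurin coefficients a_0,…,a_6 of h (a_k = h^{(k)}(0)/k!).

f: a_k = 2, 8, 32, 128, 512, 2048, 8192, …
f∘r: x↦r, Dx↦Dx/r' in L_f ⇒ L₀.
h₀' ⇒ L via d/dx closure of L₀.
L = (18 + 48·x + 48·x^2) + (-1 + 6·x + 24·x^2 + 16·x^3)·Dx  (order 1).
h: a_k = 16, 288, 3840, 45568, 506880, 5412864, 56197120, …
ICs: h(0) = 16.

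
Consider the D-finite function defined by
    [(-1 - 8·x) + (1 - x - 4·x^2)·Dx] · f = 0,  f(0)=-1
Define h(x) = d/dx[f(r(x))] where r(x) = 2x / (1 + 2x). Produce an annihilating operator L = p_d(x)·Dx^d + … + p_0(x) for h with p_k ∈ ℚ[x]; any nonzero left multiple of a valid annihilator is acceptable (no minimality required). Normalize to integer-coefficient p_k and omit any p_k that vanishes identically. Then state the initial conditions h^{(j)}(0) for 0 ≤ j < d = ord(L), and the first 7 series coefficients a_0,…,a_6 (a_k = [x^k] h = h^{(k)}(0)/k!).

L = (16 + 96·x + 960·x^2 + 1152·x^3) + (-1 - 22·x - 60·x^2 + 248·x^3 + 576·x^4)·Dx  (order 1).
h: a_k = -2, -32, 0, -1024, 2560, -30720, 129024, …
ICs: h(0) = -2.

f: a_k = -1, -1, -5, -9, -29, -65, -181, …
Change of var in L_f (x↦r) gives L₀.
h=h₀': d/dx-closure on L₀ ⇒ L.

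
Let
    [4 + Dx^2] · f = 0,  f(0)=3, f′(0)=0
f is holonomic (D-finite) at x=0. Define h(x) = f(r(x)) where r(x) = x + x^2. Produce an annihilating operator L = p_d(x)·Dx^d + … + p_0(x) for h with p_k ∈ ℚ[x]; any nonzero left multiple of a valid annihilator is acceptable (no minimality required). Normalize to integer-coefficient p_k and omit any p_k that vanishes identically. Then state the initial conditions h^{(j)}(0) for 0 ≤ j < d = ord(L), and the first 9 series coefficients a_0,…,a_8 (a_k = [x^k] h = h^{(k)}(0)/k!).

f: a_k = 3, 0, -6, 0, 2, 0, -4/15, 0, 2/105, …
h₀=f(r): pull back L_f along r ⇒ L₀.
L = (4 + 24·x + 48·x^2 + 32·x^3) - 2·Dx + (1 + 2·x)·Dx^2  (order 2).
h: a_k = 3, 0, -6, -12, -4, 8, 176/15, 32/5, -208/105, …
ICs: h(0) = 3, h′(0) = 0.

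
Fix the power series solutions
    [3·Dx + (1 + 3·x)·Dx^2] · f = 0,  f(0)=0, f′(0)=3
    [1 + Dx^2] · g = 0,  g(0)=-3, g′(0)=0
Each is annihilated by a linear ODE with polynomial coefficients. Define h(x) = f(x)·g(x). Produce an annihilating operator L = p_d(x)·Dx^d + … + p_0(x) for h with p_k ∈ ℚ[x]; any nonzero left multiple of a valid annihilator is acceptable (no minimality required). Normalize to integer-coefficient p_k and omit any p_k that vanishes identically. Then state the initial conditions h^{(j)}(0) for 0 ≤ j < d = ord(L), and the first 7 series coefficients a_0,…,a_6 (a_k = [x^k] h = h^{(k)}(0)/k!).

L = (-203 - 222·x - 189·x^2 + 432·x^3 + 324·x^4) + (-84 - 108·x + 648·x^2 + 648·x^3)·Dx + (-208 - 228·x - 54·x^2 + 864·x^3 + 648·x^4)·Dx^2 + (-84 - 108·x + 648·x^2 + 648·x^3)·Dx^3 + (-5 - 6·x + 135·x^2 + 432·x^3 + 324·x^4)·Dx^4  (order 4).
h: a_k = 0, -9, 27/2, -45/2, 54, -5307/40, 5355/16, …
ICs: h(0) = 0, h′(0) = -9, h′′(0) = 27, h′′′(0) = -135.

f: a_k = 0, 3, -9/2, 9, -81/4, 243/5, -243/2, …
g: a_k = -3, 0, 3/2, 0, -1/8, 0, 1/240, …
Sym-product of L_f,L_g gives L₀ (≤ ord 4).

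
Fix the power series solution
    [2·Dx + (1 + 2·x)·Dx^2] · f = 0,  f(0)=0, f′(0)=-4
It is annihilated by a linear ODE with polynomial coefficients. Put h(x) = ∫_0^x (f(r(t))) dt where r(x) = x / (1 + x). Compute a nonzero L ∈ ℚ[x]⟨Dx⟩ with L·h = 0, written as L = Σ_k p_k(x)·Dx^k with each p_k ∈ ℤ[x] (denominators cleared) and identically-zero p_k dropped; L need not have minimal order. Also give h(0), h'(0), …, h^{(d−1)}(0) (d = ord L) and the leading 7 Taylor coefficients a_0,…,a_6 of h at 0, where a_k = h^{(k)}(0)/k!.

L = (4 + 6·x)·Dx^2 + (1 + 4·x + 3·x^2)·Dx^3  (order 3).
h: a_k = 0, 0, -2, 8/3, -13/3, 8, -242/15, …
ICs: h(0) = 0, h′(0) = 0, h′′(0) = -4.

f: a_k = 0, -4, 4, -16/3, 8, -64/5, 64/3, …
h₀=f(r): pull back L_f along r ⇒ L₀.
h=∫h₀ ⇒ L = L₀·Dx.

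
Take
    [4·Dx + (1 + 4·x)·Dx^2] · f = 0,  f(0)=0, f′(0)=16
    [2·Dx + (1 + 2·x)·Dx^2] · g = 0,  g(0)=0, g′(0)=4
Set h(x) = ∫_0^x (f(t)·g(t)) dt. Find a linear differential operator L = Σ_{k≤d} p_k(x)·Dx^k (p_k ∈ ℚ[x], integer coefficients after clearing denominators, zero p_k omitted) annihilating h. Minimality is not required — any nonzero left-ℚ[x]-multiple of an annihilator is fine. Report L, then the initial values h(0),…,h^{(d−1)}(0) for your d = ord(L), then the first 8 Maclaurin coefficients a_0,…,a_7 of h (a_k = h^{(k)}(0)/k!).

f: a_k = 0, 16, -32, 256/3, -256, 4096/5, -8192/3, 65536/7, …
g: a_k = 0, 4, -4, 16/3, -8, 64/5, -64/3, 256/7, …
h₀=f·g: eliminate ⇒ L₀, order ≤ 2·2.
∫: right-multiply L₀ by Dx.
L = (160 + 768·x + 1024·x^2)·Dx^2 + (264 + 2144·x + 5760·x^2 + 5120·x^3)·Dx^3 + (64 + 720·x + 2976·x^2 + 5376·x^3 + 3584·x^4)·Dx^4 + (3 + 44·x + 252·x^2 + 704·x^3 + 960·x^4 + 512·x^5)·Dx^5  (order 5).
h: a_k = 0, 0, 0, 64/3, -48, 1664/15, -832/3, 33536/45, …
ICs: h(0) = 0, h′(0) = 0, h′′(0) = 0, h′′′(0) = 128, h′′′′(0) = -1152.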